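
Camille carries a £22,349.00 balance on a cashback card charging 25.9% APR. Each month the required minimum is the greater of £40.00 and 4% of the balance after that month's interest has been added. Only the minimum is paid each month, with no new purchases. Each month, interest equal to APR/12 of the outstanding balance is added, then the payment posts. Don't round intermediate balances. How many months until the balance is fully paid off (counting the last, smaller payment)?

196 months

Monthly rate r = 25.9%/12 = 2.15833% = 0.0215833.
While 4% of the post-interest balance exceeds £40.00, each month B ← (B·(1+r))·(1 − 0.04), i.e. B shrinks by the factor (1+r)·0.96 = 0.98072.
This holds for months 1–161. Entering month 162 the balance is £972.77; 4% of the post-interest balance is now below £40.00, so the flat £40.00 minimum applies from here.
From month 162 a fixed £40.00 at rate r clears £972.77 in 35 more payments. Total: 161 + 35 = 196 months.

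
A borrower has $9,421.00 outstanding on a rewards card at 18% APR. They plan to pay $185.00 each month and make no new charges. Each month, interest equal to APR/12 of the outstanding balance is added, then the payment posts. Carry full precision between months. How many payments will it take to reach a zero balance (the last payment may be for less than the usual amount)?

97 payments

Monthly rate r = 18%/12 = 1.5% = 0.015.
Recurrence: B ← B·(1+r) − $185.00.
Month 1: interest $141.31; balance after payment $9,377.32.
Month 2: interest $140.66; balance after payment $9,332.97.
Closed form: n = −ln(1 − rB₀/P)/ln(1+r) = −ln(0.23614)/ln(1.015) ≈ 96.943, so the balance reaches zero during payment 97.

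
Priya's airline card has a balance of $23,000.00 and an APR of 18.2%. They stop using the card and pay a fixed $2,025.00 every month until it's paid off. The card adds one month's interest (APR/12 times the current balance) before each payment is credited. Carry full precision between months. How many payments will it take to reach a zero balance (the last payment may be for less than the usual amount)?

Monthly rate r = 18.2%/12 = 1.51667% = 0.0151667.
Recurrence: B ← B·(1+r) − $2,025.00.
Month 1: interest $348.83; balance after payment $21,323.83.
Month 2: interest $323.41; balance after payment $19,622.24.
Closed form: n = −ln(1 − rB₀/P)/ln(1+r) = −ln(0.82774)/ln(1.01517) ≈ 12.560, so the balance reaches zero during payment 13.

13 payments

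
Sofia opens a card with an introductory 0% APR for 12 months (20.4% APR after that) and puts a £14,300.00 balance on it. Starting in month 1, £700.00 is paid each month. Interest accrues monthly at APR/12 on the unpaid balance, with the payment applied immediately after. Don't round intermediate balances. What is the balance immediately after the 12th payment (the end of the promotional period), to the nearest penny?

£5,900.00

Promo months 1–12 at r₀ = 0%/12 = 0; months 13+ at r₁ = 20.4%/12 = 0.017.
After month 12 (no interest yet): B = £14,300.00 − 12·£700.00 = £5,900.00.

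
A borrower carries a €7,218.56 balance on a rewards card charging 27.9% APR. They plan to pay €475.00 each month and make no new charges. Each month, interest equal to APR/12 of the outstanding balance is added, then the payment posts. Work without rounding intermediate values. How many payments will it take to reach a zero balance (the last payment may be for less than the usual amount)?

Monthly rate r = 27.9%/12 = 2.325% = 0.02325.
Recurrence: B ← B·(1+r) − €475.00.
Month 1: interest €167.83; balance after payment €6,911.39.
Month 2: interest €160.69; balance after payment €6,597.08.
Closed form: n = −ln(1 − rB₀/P)/ln(1+r) = −ln(0.64667)/ln(1.02325) ≈ 18.966, so the balance reaches zero during payment 19.

19 payments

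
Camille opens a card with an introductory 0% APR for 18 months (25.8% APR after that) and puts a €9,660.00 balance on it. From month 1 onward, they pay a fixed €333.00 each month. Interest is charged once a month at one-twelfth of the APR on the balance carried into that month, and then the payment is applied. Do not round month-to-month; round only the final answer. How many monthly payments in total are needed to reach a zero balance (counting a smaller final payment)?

Promo months 1–18 at r₀ = 0%/12 = 0; months 19+ at r₁ = 25.8%/12 = 0.0215.
After month 18 (no interest yet): B = €9,660.00 − 18·€333.00 = €3,666.00.
Then at r₁ with €333.00/mo: n₂ = −ln(1 − r₁·B/P)/ln(1+r₁) ≈ 12.70 → 13 more payments.

31 months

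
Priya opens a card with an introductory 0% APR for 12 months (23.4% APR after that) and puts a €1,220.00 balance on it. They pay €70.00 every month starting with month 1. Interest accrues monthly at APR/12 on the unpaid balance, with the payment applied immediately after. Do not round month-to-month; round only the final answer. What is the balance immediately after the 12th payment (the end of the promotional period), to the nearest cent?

€380.00

Promo months 1–12 at r₀ = 0%/12 = 0; months 13+ at r₁ = 23.4%/12 = 0.0195.
After month 12 (no interest yet): B = €1,220.00 − 12·€70.00 = €380.00.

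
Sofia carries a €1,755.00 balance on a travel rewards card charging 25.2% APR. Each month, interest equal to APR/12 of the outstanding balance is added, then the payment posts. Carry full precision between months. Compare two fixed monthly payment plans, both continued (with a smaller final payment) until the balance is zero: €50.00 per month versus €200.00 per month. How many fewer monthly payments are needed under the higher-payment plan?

Monthly rate r = 25.2%/12 = 2.1% = 0.021.
At €50.00/mo: n = ⌈−ln(1 − rB₀/P)/ln(1+r)⌉ = 65 payments (last €14.30); total interest = total paid − €1,755.00 = €1,459.30.
At €200.00/mo: 10 payments (last €160.42); total interest €205.42.
Payments saved = 65 − 10 = 55.

55 fewer payments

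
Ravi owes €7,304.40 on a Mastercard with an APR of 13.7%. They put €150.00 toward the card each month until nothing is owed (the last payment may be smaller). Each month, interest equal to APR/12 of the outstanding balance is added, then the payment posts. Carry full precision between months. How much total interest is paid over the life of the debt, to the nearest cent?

€3,422.69

Monthly rate r = 13.7%/12 = 1.14167% = 0.0114167.
Payoff takes n = ⌈−ln(1 − rB₀/P)/ln(1+r)⌉ = ⌈71.513⌉ = 72 payments; the last is €77.09.
Total paid = 71·€150.00 + €77.09 = €10,727.09.
Total interest = total paid − principal = €10,727.09 − €7,304.40 = €3,422.69.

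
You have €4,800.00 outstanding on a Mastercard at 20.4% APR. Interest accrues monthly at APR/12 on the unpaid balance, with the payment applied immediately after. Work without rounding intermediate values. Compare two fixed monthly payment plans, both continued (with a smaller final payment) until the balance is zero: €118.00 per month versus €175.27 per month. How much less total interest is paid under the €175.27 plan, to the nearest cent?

Monthly rate r = 20.4%/12 = 1.7% = 0.017.
At €118.00/mo: n = ⌈−ln(1 − rB₀/P)/ln(1+r)⌉ = 70 payments (last €91.00); total interest = total paid − €4,800.00 = €3,433.00.
At €175.27/mo: 38 payments (last €29.70); total interest €1,714.69.
Interest saved = €3,433.00 − €1,714.69 = €1,718.31.

€1,718.31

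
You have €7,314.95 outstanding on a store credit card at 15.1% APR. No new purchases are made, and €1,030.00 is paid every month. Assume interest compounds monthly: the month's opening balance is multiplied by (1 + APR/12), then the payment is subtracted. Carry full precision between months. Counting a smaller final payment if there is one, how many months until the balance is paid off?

8 payments

Monthly rate r = 15.1%/12 = 1.25833% = 0.0125833.
Recurrence: B ← B·(1+r) − €1,030.00.
Month 1: interest €92.05; balance after payment €6,377.00.
Month 2: interest €80.24; balance after payment €5,427.24.
Closed form: n = −ln(1 − rB₀/P)/ln(1+r) = −ln(0.91063)/ln(1.01258) ≈ 7.486, so the balance reaches zero during payment 8.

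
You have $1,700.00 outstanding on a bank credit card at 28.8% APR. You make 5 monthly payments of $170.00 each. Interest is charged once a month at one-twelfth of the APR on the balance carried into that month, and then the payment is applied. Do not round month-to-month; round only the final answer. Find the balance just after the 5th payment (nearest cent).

$1,022.24

Monthly rate r = 28.8%/12 = 2.4% = 0.024.
Each month: B ← B·(1+r) − $170.00.
Month 1: interest $40.80; balance after payment $1,570.80.
Month 2: interest $37.70; balance after payment $1,438.50.
Month 3: interest $34.52; balance after payment $1,303.02.
Month 4: interest $31.27; balance after payment $1,164.30.
Month 5: interest $27.94; balance after payment $1,022.24.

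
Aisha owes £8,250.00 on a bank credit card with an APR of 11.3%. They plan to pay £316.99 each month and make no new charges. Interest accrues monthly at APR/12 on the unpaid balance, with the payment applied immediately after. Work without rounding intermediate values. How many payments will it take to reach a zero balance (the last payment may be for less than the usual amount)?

30 months

Monthly rate r = 11.3%/12 = 0.941667% = 0.00941667.
Recurrence: B ← B·(1+r) − £316.99.
Month 1: interest £77.69; balance after payment £8,010.70.
Month 2: interest £75.43; balance after payment £7,769.14.
Closed form: n = −ln(1 − rB₀/P)/ln(1+r) = −ln(0.75492)/ln(1.00942) ≈ 29.996, so the balance reaches zero during payment 30.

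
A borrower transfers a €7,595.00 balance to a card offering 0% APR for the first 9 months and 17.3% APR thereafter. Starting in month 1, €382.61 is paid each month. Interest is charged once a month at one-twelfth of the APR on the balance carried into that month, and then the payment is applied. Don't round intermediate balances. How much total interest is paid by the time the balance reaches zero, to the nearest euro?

€396

Promo months 1–9 at r₀ = 0%/12 = 0; months 10+ at r₁ = 17.3%/12 = 0.0144167.
After month 9 (no interest yet): B = €7,595.00 − 9·€382.61 = €4,151.51.
Then at r₁ with €382.61/mo: n₂ = −ln(1 − r₁·B/P)/ln(1+r₁) ≈ 11.88 → 12 more payments.
Total paid = 20·€382.61 + €338.66 = €7,990.86; interest = €7,990.86 − €7,595.00 = €395.86.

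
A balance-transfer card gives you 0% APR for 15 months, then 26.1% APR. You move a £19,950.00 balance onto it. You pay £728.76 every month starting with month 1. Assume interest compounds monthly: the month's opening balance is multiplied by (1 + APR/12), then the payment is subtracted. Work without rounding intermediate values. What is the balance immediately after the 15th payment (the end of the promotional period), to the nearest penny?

Promo months 1–15 at r₀ = 0%/12 = 0; months 16+ at r₁ = 26.1%/12 = 0.02175.
After month 15 (no interest yet): B = £19,950.00 − 15·£728.76 = £9,018.60.

£9,018.60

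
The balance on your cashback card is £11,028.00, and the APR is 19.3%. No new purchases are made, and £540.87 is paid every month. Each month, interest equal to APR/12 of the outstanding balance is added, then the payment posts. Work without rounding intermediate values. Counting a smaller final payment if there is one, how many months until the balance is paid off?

25 payments

Monthly rate r = 19.3%/12 = 1.60833% = 0.0160833.
Recurrence: B ← B·(1+r) − £540.87.
Month 1: interest £177.37; balance after payment £10,664.50.
Month 2: interest £171.52; balance after payment £10,295.15.
Closed form: n = −ln(1 − rB₀/P)/ln(1+r) = −ln(0.67207)/ln(1.01608) ≈ 24.906, so the balance reaches zero during payment 25.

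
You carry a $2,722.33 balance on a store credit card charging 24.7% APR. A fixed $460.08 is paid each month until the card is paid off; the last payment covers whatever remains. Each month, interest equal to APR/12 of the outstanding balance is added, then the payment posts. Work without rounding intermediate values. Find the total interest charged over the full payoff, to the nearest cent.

$211.48

Monthly rate r = 24.7%/12 = 2.05833% = 0.0205833.
Payoff takes n = ⌈−ln(1 − rB₀/P)/ln(1+r)⌉ = ⌈6.374⌉ = 7 payments; the last is $173.33.
Total paid = 6·$460.08 + $173.33 = $2,933.81.
Total interest = total paid − principal = $2,933.81 − $2,722.33 = $211.48.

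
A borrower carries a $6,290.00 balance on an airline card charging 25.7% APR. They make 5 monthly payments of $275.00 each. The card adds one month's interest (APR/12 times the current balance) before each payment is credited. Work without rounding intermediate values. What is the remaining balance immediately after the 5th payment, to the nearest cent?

$5,557.86

Monthly rate r = 25.7%/12 = 2.14167% = 0.0214167.
Each month: B ← B·(1+r) − $275.00.
Month 1: interest $134.71; balance after payment $6,149.71.
Month 2: interest $131.71; balance after payment $6,006.42.
Month 3: interest $128.64; balance after payment $5,860.05.
Month 4: interest $125.50; balance after payment $5,710.56.
Month 5: interest $122.30; balance after payment $5,557.86.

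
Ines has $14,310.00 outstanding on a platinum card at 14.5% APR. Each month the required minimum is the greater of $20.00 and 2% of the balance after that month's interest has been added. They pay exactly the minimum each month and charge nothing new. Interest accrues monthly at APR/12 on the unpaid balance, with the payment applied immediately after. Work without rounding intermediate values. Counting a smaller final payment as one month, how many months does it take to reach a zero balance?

402 months

Monthly rate r = 14.5%/12 = 1.20833% = 0.0120833.
While 2% of the post-interest balance exceeds $20.00, each month B ← (B·(1+r))·(1 − 0.02), i.e. B shrinks by the factor (1+r)·0.98 = 0.99184.
This holds for months 1–327. Entering month 328 the balance is $982.40; 2% of the post-interest balance is now below $20.00, so the flat $20.00 minimum applies from here.
From month 328 a fixed $20.00 at rate r clears $982.40 in 75 more payments. Total: 327 + 75 = 402 months.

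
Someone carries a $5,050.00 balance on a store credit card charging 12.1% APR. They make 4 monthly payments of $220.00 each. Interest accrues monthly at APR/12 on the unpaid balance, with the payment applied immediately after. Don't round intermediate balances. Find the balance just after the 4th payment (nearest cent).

Monthly rate r = 12.1%/12 = 1.00833% = 0.0100833.
Each month: B ← B·(1+r) − $220.00.
Month 1: interest $50.92; balance after payment $4,880.92.
Month 2: interest $49.22; balance after payment $4,710.14.
Month 3: interest $47.49; balance after payment $4,537.63.
Month 4: interest $45.75; balance after payment $4,363.39.

$4,363.39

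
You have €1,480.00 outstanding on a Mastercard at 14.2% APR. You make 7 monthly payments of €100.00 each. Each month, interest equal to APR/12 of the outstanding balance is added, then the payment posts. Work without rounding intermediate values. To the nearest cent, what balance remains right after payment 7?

Monthly rate r = 14.2%/12 = 1.18333% = 0.0118333.
Each month: B ← B·(1+r) − €100.00.
Month 1: interest €17.51; balance after payment €1,397.51.
Month 2: interest €16.54; balance after payment €1,314.05.
Month 3: interest €15.55; balance after payment €1,229.60.
Month 4: interest €14.55; balance after payment €1,144.15.
Month 5: interest €13.54; balance after payment €1,057.69.
Month 6: interest €12.52; balance after payment €970.21.
Month 7: interest €11.48; balance after payment €881.69.

€881.69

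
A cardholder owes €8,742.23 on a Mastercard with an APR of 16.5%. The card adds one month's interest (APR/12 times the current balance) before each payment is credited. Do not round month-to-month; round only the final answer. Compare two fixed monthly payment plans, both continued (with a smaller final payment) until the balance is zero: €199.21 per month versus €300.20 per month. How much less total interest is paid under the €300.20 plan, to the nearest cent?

Monthly rate r = 16.5%/12 = 1.375% = 0.01375.
At €199.21/mo: n = ⌈−ln(1 − rB₀/P)/ln(1+r)⌉ = 68 payments (last €144.44); total interest = total paid − €8,742.23 = €4,749.28.
At €300.20/mo: 38 payments (last €137.67); total interest €2,502.84.
Interest saved = €4,749.28 − €2,502.84 = €2,246.44.

€2,246.44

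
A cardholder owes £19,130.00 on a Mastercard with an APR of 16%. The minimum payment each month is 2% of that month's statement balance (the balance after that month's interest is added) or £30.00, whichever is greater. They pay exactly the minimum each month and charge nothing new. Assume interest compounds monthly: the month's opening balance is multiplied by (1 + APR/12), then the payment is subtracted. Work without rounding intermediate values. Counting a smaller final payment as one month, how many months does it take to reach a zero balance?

Monthly rate r = 16%/12 = 1.33333% = 0.0133333.
While 2% of the post-interest balance exceeds £30.00, each month B ← (B·(1+r))·(1 − 0.02), i.e. B shrinks by the factor (1+r)·0.98 = 0.99307.
This holds for months 1–368. Entering month 369 the balance is £1,478.32; 2% of the post-interest balance is now below £30.00, so the flat £30.00 minimum applies from here.
From month 369 a fixed £30.00 at rate r clears £1,478.32 in 81 more payments. Total: 368 + 81 = 449 months.

449 months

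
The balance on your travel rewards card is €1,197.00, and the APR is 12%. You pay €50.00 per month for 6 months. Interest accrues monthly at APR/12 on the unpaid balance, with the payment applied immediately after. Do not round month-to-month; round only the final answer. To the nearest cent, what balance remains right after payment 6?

Monthly rate r = 12%/12 = 1% = 0.01.
Each month: B ← B·(1+r) − €50.00.
Month 1: interest €11.97; balance after payment €1,158.97.
Month 2: interest €11.59; balance after payment €1,120.56.
Month 3: interest €11.21; balance after payment €1,081.77.
Month 4: interest €10.82; balance after payment €1,042.58.
Month 5: interest €10.43; balance after payment €1,003.01.
Month 6: interest €10.03; balance after payment €963.04.

€963.04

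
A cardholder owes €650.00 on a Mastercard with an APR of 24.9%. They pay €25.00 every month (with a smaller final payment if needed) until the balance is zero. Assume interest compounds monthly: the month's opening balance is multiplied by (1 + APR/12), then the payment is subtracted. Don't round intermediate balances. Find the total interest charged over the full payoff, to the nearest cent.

Monthly rate r = 24.9%/12 = 2.075% = 0.02075.
Payoff takes n = ⌈−ln(1 − rB₀/P)/ln(1+r)⌉ = ⌈37.757⌉ = 38 payments; the last is €18.97.
Total paid = 37·€25.00 + €18.97 = €943.97.
Total interest = total paid − principal = €943.97 − €650.00 = €293.97.

€293.97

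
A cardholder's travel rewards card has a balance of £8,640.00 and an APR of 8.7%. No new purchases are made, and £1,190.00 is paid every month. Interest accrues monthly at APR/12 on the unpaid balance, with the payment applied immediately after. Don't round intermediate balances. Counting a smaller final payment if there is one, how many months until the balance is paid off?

Monthly rate r = 8.7%/12 = 0.725% = 0.00725.
Recurrence: B ← B·(1+r) − £1,190.00.
Month 1: interest £62.64; balance after payment £7,512.64.
Month 2: interest £54.47; balance after payment £6,377.11.
Closed form: n = −ln(1 − rB₀/P)/ln(1+r) = −ln(0.94736)/ln(1.00725) ≈ 7.486, so the balance reaches zero during payment 8.

8 payments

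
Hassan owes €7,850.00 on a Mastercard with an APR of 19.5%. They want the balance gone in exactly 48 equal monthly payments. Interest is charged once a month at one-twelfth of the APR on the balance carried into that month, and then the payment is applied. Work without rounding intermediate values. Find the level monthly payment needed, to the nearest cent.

€236.79

Monthly rate r = 19.5%/12 = 1.625% = 0.01625.
Level-payment amortization: P = B₀·r / (1 − (1+r)^(−n)) = 7850.00·0.01625 / (1 − 1.01625^(−48)).
Denominator 1 − (1+r)^(−48) = 0.538710906.
P = 127.562 / 0.538710906 ≈ 236.79.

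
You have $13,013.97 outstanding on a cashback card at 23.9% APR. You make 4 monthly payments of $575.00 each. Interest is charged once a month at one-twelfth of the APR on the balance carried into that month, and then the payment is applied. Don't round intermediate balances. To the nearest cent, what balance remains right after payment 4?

$11,712.51

Monthly rate r = 23.9%/12 = 1.99167% = 0.0199167.
Each month: B ← B·(1+r) − $575.00.
Month 1: interest $259.19; balance after payment $12,698.16.
Month 2: interest $252.91; balance after payment $12,376.07.
Month 3: interest $246.49; balance after payment $12,047.56.
Month 4: interest $239.95; balance after payment $11,712.51.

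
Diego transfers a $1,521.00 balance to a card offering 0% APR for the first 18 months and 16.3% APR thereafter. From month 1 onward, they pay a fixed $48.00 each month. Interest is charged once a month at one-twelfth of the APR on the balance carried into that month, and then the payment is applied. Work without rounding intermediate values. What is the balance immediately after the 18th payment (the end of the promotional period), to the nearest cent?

$657.00

Promo months 1–18 at r₀ = 0%/12 = 0; months 19+ at r₁ = 16.3%/12 = 0.0135833.
After month 18 (no interest yet): B = $1,521.00 − 18·$48.00 = $657.00.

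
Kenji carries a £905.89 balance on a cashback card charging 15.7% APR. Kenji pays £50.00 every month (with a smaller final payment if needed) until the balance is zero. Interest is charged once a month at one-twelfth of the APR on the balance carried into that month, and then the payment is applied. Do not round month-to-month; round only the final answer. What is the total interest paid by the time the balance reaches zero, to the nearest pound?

Monthly rate r = 15.7%/12 = 1.30833% = 0.0130833.
Payoff takes n = ⌈−ln(1 − rB₀/P)/ln(1+r)⌉ = ⌈20.814⌉ = 21 payments; the last is £40.75.
Total paid = 20·£50.00 + £40.75 = £1,040.75.
Total interest = total paid − principal = £1,040.75 − £905.89 = £134.86.

£135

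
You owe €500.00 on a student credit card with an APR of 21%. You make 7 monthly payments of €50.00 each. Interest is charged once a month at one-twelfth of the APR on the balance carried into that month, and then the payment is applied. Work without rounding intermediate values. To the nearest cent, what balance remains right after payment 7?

Monthly rate r = 21%/12 = 1.75% = 0.0175.
Each month: B ← B·(1+r) − €50.00.
Month 1: interest €8.75; balance after payment €458.75.
Month 2: interest €8.03; balance after payment €416.78.
Month 3: interest €7.29; balance after payment €374.07.
Month 4: interest €6.55; balance after payment €330.62.
Month 5: interest €5.79; balance after payment €286.40.
Month 6: interest €5.01; balance after payment €241.42.
Month 7: interest €4.22; balance after payment €195.64.

€195.64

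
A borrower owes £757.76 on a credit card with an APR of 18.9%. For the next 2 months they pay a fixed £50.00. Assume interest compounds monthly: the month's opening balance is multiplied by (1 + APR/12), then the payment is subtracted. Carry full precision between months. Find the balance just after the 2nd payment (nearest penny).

£681.03

Monthly rate r = 18.9%/12 = 1.575% = 0.01575.
Each month: B ← B·(1+r) − £50.00.
Month 1: interest £11.93; balance after payment £719.69.
Month 2: interest £11.34; balance after payment £681.03.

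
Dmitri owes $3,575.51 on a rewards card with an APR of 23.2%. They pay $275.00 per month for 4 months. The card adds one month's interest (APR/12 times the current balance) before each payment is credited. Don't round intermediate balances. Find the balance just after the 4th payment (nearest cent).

$2,727.83

Monthly rate r = 23.2%/12 = 1.93333% = 0.0193333.
Each month: B ← B·(1+r) − $275.00.
Month 1: interest $69.13; balance after payment $3,369.64.
Month 2: interest $65.15; balance after payment $3,159.78.
Month 3: interest $61.09; balance after payment $2,945.87.
Month 4: interest $56.95; balance after payment $2,727.83.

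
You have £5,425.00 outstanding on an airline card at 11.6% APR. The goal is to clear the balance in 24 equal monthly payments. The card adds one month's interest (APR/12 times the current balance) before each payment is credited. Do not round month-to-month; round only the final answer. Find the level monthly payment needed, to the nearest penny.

Monthly rate r = 11.6%/12 = 0.966667% = 0.00966667.
Level-payment amortization: P = B₀·r / (1 − (1+r)^(−n)) = 5425.00·0.00966667 / (1 − 1.00967^(−24)).
Denominator 1 − (1+r)^(−24) = 0.206169916.
P = 52.4417 / 0.206169916 ≈ 254.36.

£254.36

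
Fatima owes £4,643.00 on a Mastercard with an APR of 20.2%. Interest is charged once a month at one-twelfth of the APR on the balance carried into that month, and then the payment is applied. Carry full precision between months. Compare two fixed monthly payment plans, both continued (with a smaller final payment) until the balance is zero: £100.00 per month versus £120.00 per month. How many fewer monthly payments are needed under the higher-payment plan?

28 fewer payments

Monthly rate r = 20.2%/12 = 1.68333% = 0.0168333.
At £100.00/mo: n = ⌈−ln(1 − rB₀/P)/ln(1+r)⌉ = 92 payments (last £13.36); total interest = total paid − £4,643.00 = £4,470.36.
At £120.00/mo: 64 payments (last £13.75); total interest £2,930.75.
Payments saved = 92 − 64 = 28.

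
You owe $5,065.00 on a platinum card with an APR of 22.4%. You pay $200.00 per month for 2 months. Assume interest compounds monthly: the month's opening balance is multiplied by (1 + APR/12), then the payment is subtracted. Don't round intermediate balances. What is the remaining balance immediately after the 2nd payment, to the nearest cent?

$4,852.12

Monthly rate r = 22.4%/12 = 1.86667% = 0.0186667.
Each month: B ← B·(1+r) − $200.00.
Month 1: interest $94.55; balance after payment $4,959.55.
Month 2: interest $92.58; balance after payment $4,852.12.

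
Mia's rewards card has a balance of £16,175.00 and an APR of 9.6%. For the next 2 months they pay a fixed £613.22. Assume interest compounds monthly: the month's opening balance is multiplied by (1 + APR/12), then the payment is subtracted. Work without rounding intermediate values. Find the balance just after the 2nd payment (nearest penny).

£15,203.49

Monthly rate r = 9.6%/12 = 0.8% = 0.008.
Each month: B ← B·(1+r) − £613.22.
Month 1: interest £129.40; balance after payment £15,691.18.
Month 2: interest £125.53; balance after payment £15,203.49.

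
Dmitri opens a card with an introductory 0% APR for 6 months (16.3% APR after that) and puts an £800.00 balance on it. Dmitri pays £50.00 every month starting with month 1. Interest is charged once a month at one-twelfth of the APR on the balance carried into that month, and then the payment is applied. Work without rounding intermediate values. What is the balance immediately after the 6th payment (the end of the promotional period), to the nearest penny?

£500.00

Promo months 1–6 at r₀ = 0%/12 = 0; months 7+ at r₁ = 16.3%/12 = 0.0135833.
After month 6 (no interest yet): B = £800.00 − 6·£50.00 = £500.00.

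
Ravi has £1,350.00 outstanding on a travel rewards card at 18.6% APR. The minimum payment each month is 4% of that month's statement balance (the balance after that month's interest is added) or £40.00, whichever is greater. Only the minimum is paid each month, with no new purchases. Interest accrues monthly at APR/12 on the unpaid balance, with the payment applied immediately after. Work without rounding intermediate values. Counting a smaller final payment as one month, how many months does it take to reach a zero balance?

44 months

Monthly rate r = 18.6%/12 = 1.55% = 0.0155.
While 4% of the post-interest balance exceeds £40.00, each month B ← (B·(1+r))·(1 − 0.04), i.e. B shrinks by the factor (1+r)·0.96 = 0.97488.
This holds for months 1–13. Entering month 14 the balance is £969.84; 4% of the post-interest balance is now below £40.00, so the flat £40.00 minimum applies from here.
From month 14 a fixed £40.00 at rate r clears £969.84 in 31 more payments. Total: 13 + 31 = 44 months.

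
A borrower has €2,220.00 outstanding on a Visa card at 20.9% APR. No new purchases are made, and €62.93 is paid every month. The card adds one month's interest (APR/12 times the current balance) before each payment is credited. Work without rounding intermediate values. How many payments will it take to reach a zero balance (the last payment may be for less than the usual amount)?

56 months

Monthly rate r = 20.9%/12 = 1.74167% = 0.0174167.
Recurrence: B ← B·(1+r) − €62.93.
Month 1: interest €38.66; balance after payment €2,195.74.
Month 2: interest €38.24; balance after payment €2,171.05.
Closed form: n = −ln(1 − rB₀/P)/ln(1+r) = −ln(0.38559)/ln(1.01742) ≈ 55.192, so the balance reaches zero during payment 56.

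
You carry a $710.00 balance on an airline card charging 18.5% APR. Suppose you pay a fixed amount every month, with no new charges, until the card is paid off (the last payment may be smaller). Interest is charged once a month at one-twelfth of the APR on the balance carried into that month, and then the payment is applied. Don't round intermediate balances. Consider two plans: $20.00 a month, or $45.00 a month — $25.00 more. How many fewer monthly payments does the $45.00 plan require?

33 fewer payments

Monthly rate r = 18.5%/12 = 1.54167% = 0.0154167.
At $20.00/mo: n = ⌈−ln(1 − rB₀/P)/ln(1+r)⌉ = 52 payments (last $16.05); total interest = total paid − $710.00 = $326.05.
At $45.00/mo: 19 payments (last $9.85); total interest $109.85.
Payments saved = 52 − 19 = 33.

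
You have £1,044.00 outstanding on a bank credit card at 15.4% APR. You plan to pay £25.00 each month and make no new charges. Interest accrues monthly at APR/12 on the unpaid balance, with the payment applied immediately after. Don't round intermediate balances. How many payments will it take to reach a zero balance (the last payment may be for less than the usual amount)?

61 months

Monthly rate r = 15.4%/12 = 1.28333% = 0.0128333.
Recurrence: B ← B·(1+r) − £25.00.
Month 1: interest £13.40; balance after payment £1,032.40.
Month 2: interest £13.25; balance after payment £1,020.65.
Closed form: n = −ln(1 − rB₀/P)/ln(1+r) = −ln(0.46408)/ln(1.01283) ≈ 60.204, so the balance reaches zero during payment 61.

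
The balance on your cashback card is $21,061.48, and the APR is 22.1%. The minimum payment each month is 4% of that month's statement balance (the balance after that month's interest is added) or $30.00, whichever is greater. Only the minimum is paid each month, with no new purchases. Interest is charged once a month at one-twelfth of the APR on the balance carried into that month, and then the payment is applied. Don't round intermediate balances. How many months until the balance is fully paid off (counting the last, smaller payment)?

Monthly rate r = 22.1%/12 = 1.84167% = 0.0184167.
While 4% of the post-interest balance exceeds $30.00, each month B ← (B·(1+r))·(1 − 0.04), i.e. B shrinks by the factor (1+r)·0.96 = 0.97768.
This holds for months 1–149. Entering month 150 the balance is $729.12; 4% of the post-interest balance is now below $30.00, so the flat $30.00 minimum applies from here.
From month 150 a fixed $30.00 at rate r clears $729.12 in 33 more payments. Total: 149 + 33 = 182 months.

182 months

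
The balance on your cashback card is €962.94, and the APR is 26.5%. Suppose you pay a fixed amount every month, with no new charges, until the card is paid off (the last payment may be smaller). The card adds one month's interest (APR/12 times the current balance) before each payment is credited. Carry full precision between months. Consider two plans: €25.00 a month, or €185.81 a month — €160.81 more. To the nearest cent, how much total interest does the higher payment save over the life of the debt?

€1,141.49

Monthly rate r = 26.5%/12 = 2.20833% = 0.0220833.
At €25.00/mo: n = ⌈−ln(1 − rB₀/P)/ln(1+r)⌉ = 88 payments (last €0.88); total interest = total paid − €962.94 = €1,212.94.
At €185.81/mo: 6 payments (last €105.34); total interest €71.45.
Interest saved = €1,212.94 − €71.45 = €1,141.49.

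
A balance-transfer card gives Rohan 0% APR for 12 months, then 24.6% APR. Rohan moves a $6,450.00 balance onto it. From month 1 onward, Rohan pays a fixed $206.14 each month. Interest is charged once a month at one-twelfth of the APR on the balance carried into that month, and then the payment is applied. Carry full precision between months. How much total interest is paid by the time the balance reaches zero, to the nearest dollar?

$1,136

Promo months 1–12 at r₀ = 0%/12 = 0; months 13+ at r₁ = 24.6%/12 = 0.0205.
After month 12 (no interest yet): B = $6,450.00 − 12·$206.14 = $3,976.32.
Then at r₁ with $206.14/mo: n₂ = −ln(1 − r₁·B/P)/ln(1+r₁) ≈ 24.80 → 25 more payments.
Total paid = 36·$206.14 + $165.08 = $7,586.12; interest = $7,586.12 − $6,450.00 = $1,136.12.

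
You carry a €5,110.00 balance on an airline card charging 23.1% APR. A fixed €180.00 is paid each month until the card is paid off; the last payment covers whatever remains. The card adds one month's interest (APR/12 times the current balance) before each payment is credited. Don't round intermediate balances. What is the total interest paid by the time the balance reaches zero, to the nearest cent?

Monthly rate r = 23.1%/12 = 1.925% = 0.01925.
Payoff takes n = ⌈−ln(1 − rB₀/P)/ln(1+r)⌉ = ⌈41.471⌉ = 42 payments; the last is €85.20.
Total paid = 41·€180.00 + €85.20 = €7,465.20.
Total interest = total paid − principal = €7,465.20 − €5,110.00 = €2,355.20.

€2,355.20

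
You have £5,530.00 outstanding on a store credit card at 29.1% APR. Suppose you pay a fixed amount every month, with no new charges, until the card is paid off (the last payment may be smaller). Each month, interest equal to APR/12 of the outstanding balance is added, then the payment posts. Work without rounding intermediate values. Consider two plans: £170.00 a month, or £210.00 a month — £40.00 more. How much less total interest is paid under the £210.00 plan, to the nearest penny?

£2,113.44

Monthly rate r = 29.1%/12 = 2.425% = 0.02425.
At £170.00/mo: n = ⌈−ln(1 − rB₀/P)/ln(1+r)⌉ = 65 payments (last £153.78); total interest = total paid − £5,530.00 = £5,503.78.
At £210.00/mo: 43 payments (last £100.34); total interest £3,390.34.
Interest saved = £5,503.78 − £3,390.34 = £2,113.44.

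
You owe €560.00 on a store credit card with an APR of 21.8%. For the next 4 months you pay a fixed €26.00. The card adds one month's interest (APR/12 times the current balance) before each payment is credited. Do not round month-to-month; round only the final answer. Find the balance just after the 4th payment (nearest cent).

€494.95

Monthly rate r = 21.8%/12 = 1.81667% = 0.0181667.
Each month: B ← B·(1+r) − €26.00.
Month 1: interest €10.17; balance after payment €544.17.
Month 2: interest €9.89; balance after payment €528.06.
Month 3: interest €9.59; balance after payment €511.65.
Month 4: interest €9.30; balance after payment €494.95.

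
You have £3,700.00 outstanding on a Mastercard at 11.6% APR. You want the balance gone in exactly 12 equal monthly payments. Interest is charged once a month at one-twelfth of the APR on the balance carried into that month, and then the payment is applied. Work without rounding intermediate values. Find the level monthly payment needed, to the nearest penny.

£328.05

Monthly rate r = 11.6%/12 = 0.966667% = 0.00966667.
Level-payment amortization: P = B₀·r / (1 − (1+r)^(−n)) = 3700.00·0.00966667 / (1 − 1.00967^(−12)).
Denominator 1 − (1+r)^(−12) = 0.109028573.
P = 35.7667 / 0.109028573 ≈ 328.05.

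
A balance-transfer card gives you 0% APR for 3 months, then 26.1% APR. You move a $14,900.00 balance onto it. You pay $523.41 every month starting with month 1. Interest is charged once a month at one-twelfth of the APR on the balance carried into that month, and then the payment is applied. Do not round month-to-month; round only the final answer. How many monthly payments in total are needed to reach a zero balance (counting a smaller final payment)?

Promo months 1–3 at r₀ = 0%/12 = 0; months 4+ at r₁ = 26.1%/12 = 0.02175.
After month 3 (no interest yet): B = $14,900.00 − 3·$523.41 = $13,329.77.
Then at r₁ with $523.41/mo: n₂ = −ln(1 − r₁·B/P)/ln(1+r₁) ≈ 37.52 → 38 more payments.

41 payments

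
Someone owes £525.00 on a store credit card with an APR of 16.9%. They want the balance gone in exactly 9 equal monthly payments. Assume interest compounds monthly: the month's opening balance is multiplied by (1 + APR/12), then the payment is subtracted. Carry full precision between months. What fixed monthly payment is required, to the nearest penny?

Monthly rate r = 16.9%/12 = 1.40833% = 0.0140833.
Level-payment amortization: P = B₀·r / (1 − (1+r)^(−n)) = 525.00·0.0140833 / (1 − 1.01408^(−9)).
Denominator 1 − (1+r)^(−9) = 0.118266798.
P = 7.39375 / 0.118266798 ≈ 62.52.

£62.52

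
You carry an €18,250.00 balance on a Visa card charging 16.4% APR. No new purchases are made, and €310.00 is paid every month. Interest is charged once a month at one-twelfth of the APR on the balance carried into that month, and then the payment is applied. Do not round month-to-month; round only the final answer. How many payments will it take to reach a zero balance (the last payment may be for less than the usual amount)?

Monthly rate r = 16.4%/12 = 1.36667% = 0.0136667.
Recurrence: B ← B·(1+r) − €310.00.
Month 1: interest €249.42; balance after payment €18,189.42.
Month 2: interest €248.59; balance after payment €18,128.01.
Closed form: n = −ln(1 − rB₀/P)/ln(1+r) = −ln(0.19543)/ln(1.01367) ≈ 120.269, so the balance reaches zero during payment 121.

121 payments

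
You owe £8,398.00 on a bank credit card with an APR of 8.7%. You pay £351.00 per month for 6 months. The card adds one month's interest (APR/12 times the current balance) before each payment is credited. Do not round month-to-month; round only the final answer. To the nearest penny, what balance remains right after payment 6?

£6,625.46

Monthly rate r = 8.7%/12 = 0.725% = 0.00725.
Each month: B ← B·(1+r) − £351.00.
Month 1: interest £60.89; balance after payment £8,107.89.
Month 2: interest £58.78; balance after payment £7,815.67.
Month 3: interest £56.66; balance after payment £7,521.33.
Month 4: interest £54.53; balance after payment £7,224.86.
Month 5: interest £52.38; balance after payment £6,926.24.
Month 6: interest £50.22; balance after payment £6,625.46.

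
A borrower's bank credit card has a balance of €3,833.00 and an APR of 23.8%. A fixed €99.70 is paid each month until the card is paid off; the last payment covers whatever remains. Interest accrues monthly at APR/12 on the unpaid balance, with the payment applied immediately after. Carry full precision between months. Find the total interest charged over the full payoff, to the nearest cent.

Monthly rate r = 23.8%/12 = 1.98333% = 0.0198333.
Payoff takes n = ⌈−ln(1 − rB₀/P)/ln(1+r)⌉ = ⌈73.200⌉ = 74 payments; the last is €20.06.
Total paid = 73·€99.70 + €20.06 = €7,298.16.
Total interest = total paid − principal = €7,298.16 − €3,833.00 = €3,465.16.

€3,465.16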